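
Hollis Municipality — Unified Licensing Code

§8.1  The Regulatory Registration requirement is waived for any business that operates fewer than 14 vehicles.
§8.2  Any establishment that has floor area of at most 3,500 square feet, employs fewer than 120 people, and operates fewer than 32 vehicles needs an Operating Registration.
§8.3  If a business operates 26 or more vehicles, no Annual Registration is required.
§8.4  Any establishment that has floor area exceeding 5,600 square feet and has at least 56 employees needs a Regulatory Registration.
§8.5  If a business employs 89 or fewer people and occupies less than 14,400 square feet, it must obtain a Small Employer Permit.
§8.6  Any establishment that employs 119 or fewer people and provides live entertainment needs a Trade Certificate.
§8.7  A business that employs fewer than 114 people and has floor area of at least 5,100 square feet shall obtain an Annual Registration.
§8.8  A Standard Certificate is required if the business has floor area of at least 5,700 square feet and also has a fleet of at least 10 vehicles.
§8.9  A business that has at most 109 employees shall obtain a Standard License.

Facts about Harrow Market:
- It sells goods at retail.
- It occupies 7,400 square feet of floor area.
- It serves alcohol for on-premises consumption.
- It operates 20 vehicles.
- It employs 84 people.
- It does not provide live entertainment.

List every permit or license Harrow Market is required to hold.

§8.1 vehicles 20 ≥ 14 → Regulatory Registration exemption does not apply.
§8.2 floor area 7,400 square feet > 3,500 square feet; employees 84 < 120; vehicles 20 < 32 → Operating Registration not required.
§8.3 vehicles 20 < 26 → Annual Registration exemption does not apply.
§8.4 floor area 7,400 square feet > 5,600 square feet; employees 84 ≥ 56 → Regulatory Registration required.
§8.5 employees 84 ≤ 89; floor area 7,400 square feet < 14,400 square feet → Small Employer Permit required.
§8.6 employees 84 ≤ 119; does not provide live entertainment → Trade Certificate not required.
§8.7 employees 84 < 114; floor area 7,400 square feet ≥ 5,100 square feet → Annual Registration required.
§8.8 floor area 7,400 square feet ≥ 5,700 square feet; vehicles 20 ≥ 10 → Standard Certificate required.
§8.9 employees 84 ≤ 109 → Standard License required.

Annual Registration, Regulatory Registration, Small Employer Permit, Standard Certificate, Standard License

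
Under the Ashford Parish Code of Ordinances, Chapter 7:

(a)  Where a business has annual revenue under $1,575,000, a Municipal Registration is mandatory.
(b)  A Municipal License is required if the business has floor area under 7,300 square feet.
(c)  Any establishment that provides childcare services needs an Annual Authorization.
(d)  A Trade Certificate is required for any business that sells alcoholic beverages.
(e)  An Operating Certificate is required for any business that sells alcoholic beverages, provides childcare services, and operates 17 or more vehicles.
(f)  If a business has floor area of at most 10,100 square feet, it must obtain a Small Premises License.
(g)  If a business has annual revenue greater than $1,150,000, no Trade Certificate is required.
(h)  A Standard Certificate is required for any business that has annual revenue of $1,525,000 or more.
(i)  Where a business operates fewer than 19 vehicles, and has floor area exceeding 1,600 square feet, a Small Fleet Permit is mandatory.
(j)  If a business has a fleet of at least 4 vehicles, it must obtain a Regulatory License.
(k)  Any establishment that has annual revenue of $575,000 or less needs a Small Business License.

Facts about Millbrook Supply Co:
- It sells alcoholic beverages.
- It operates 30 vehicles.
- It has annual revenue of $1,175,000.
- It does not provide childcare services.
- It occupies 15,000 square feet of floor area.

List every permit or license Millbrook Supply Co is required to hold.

(a) revenue $1,175,000 < $1,575,000 → Municipal Registration required.
(b) floor area 15,000 square feet ≥ 7,300 square feet → Municipal License not required.
(c) does not provide childcare services → Annual Authorization not required.
(d) sells alcoholic beverages → Trade Certificate required.
(e) sells alcoholic beverages; does not provide childcare services; vehicles 30 ≥ 17 → Operating Certificate not required.
(f) floor area 15,000 square feet > 10,100 square feet → Small Premises License not required.
(g) revenue $1,175,000 > $1,150,000 → exempt from Trade Certificate.
(h) revenue $1,175,000 < $1,525,000 → Standard Certificate not required.
(i) vehicles 30 ≥ 19; floor area 15,000 square feet > 1,600 square feet → Small Fleet Permit not required.
(j) vehicles 30 ≥ 4 → Regulatory License required.
(k) revenue $1,175,000 > $575,000 → Small Business License not required.

Municipal Registration, Regulatory License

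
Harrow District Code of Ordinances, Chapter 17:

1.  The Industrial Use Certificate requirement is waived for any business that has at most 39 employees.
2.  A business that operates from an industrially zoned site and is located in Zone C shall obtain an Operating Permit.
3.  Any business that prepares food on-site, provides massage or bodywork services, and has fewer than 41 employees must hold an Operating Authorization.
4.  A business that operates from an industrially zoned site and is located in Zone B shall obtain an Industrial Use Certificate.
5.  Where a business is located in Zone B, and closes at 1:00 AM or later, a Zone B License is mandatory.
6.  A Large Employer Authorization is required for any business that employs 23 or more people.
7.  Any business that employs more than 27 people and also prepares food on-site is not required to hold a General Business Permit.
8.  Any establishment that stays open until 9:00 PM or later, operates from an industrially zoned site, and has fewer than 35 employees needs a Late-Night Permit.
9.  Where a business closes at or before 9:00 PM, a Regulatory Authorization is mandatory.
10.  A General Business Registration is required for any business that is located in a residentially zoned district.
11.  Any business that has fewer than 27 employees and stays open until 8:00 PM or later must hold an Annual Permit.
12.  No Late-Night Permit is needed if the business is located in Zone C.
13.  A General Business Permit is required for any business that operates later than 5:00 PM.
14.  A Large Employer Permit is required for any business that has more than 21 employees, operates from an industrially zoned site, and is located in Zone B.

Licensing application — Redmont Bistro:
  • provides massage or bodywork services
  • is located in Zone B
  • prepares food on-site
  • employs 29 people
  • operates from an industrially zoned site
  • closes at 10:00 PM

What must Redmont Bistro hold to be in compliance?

Large Employer Authorization, Large Employer Permit, Late-Night Permit, Operating Authorization

1. employees 29 ≤ 39 → exempt from Industrial Use Certificate.
2. operates from an industrially zoned site; is located in Zone B (not: is located in Zone C) → Operating Permit not required.
3. prepares food on-site; provides massage or bodywork services; employees 29 < 41 → Operating Authorization required.
4. operates from an industrially zoned site; is located in Zone B → Industrial Use Certificate required.
5. is located in Zone B; closes 10:00 PM, at/before 1:00 AM → Zone B License not required.
6. employees 29 ≥ 23 → Large Employer Authorization required.
7. employees 29 > 27; prepares food on-site → exempt from General Business Permit.
8. closes 10:00 PM, after 9:00 PM; operates from an industrially zoned site; employees 29 < 35 → Late-Night Permit required.
9. closes 10:00 PM, after 9:00 PM → Regulatory Authorization not required.
10. is located in Zone B (not: is located in a residentially zoned district) → General Business Registration not required.
11. employees 29 ≥ 27; closes 10:00 PM, after 8:00 PM → Annual Permit not required.
12. is located in Zone B (not: is located in Zone C) → Late-Night Permit exemption does not apply.
13. closes 10:00 PM, after 5:00 PM → General Business Permit required.
14. employees 29 > 21; operates from an industrially zoned site; is located in Zone B → Large Employer Permit required.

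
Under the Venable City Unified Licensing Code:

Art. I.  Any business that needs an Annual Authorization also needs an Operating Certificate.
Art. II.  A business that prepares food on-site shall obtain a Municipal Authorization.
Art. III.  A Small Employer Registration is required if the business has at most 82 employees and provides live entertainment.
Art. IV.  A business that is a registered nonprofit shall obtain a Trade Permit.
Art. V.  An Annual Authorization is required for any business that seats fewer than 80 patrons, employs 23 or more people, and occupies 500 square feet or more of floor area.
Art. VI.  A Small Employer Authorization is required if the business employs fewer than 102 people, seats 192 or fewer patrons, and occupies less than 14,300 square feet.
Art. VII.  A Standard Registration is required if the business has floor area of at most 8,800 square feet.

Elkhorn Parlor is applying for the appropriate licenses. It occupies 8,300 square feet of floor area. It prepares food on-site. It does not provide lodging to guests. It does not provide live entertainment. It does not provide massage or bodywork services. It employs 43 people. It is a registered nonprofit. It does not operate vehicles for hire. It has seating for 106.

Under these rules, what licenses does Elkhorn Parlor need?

Municipal Authorization, Small Employer Authorization, Standard Registration, Trade Permit

Art. I. Annual Authorization is not required → no effect.
Art. II. prepares food on-site → Municipal Authorization required.
Art. III. employees 43 ≤ 82; does not provide live entertainment → Small Employer Registration not required.
Art. IV. is a registered nonprofit → Trade Permit required.
Art. V. seating 106 ≥ 80; employees 43 ≥ 23; floor area 8,300 square feet ≥ 500 square feet → Annual Authorization not required.
Art. VI. employees 43 < 102; seating 106 ≤ 192; floor area 8,300 square feet < 14,300 square feet → Small Employer Authorization required.
Art. VII. floor area 8,300 square feet ≤ 8,800 square feet → Standard Registration required.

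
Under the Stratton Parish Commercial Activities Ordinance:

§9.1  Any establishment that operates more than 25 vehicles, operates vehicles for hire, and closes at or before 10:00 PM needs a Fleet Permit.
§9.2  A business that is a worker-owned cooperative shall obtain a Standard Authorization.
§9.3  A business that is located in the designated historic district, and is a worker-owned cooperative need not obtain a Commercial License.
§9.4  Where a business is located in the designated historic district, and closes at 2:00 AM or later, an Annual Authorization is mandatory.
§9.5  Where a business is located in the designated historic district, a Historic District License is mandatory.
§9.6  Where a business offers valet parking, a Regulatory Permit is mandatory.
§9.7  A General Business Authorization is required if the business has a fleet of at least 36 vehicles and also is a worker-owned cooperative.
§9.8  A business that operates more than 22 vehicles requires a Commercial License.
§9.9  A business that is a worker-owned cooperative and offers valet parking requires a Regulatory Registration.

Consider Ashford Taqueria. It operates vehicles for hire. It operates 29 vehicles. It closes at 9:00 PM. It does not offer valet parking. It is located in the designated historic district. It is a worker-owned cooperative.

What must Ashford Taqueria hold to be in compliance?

Fleet Permit, Historic District License, Standard Authorization

§9.1 vehicles 29 > 25; operates vehicles for hire; closes 9:00 PM, at/before 10:00 PM → Fleet Permit required.
§9.2 is a worker-owned cooperative → Standard Authorization required.
§9.3 is located in the designated historic district; is a worker-owned cooperative → exempt from Commercial License.
§9.4 is located in the designated historic district; closes 9:00 PM, at/before 2:00 AM → Annual Authorization not required.
§9.5 is located in the designated historic district → Historic District License required.
§9.6 does not offer valet parking → Regulatory Permit not required.
§9.7 vehicles 29 < 36; is a worker-owned cooperative → General Business Authorization not required.
§9.8 vehicles 29 > 22 → Commercial License required.
§9.9 is a worker-owned cooperative; does not offer valet parking → Regulatory Registration not required.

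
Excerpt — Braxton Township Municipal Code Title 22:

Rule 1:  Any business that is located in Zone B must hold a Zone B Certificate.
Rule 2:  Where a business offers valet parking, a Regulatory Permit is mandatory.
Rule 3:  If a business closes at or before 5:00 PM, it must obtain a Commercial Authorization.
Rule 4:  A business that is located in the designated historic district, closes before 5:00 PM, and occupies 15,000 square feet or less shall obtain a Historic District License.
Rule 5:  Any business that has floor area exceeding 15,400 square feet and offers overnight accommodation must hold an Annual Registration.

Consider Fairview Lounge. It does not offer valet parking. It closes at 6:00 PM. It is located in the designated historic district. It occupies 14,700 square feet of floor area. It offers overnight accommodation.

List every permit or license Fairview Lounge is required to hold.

Rule 1: is located in the designated historic district (not: is located in Zone B) → Zone B Certificate not required.
Rule 2: does not offer valet parking → Regulatory Permit not required.
Rule 3: closes 6:00 PM, after 5:00 PM → Commercial Authorization not required.
Rule 4: is located in the designated historic district; closes 6:00 PM, after 5:00 PM; floor area 14,700 square feet ≤ 15,000 square feet → Historic District License not required.
Rule 5: floor area 14,700 square feet ≤ 15,400 square feet; offers overnight accommodation → Annual Registration not required.

None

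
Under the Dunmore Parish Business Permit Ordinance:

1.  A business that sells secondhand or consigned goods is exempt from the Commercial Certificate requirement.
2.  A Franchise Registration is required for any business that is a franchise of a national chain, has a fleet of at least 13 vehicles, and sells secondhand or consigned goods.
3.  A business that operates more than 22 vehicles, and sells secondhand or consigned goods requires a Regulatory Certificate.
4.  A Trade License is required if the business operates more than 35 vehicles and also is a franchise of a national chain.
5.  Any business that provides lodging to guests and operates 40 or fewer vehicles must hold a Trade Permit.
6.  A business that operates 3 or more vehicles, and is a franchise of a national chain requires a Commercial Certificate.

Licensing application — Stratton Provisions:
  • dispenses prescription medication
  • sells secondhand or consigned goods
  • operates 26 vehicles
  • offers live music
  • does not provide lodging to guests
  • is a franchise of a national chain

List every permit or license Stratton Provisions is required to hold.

Franchise Registration, Regulatory Certificate

1. sells secondhand or consigned goods → exempt from Commercial Certificate.
2. is a franchise of a national chain; vehicles 26 ≥ 13; sells secondhand or consigned goods → Franchise Registration required.
3. vehicles 26 > 22; sells secondhand or consigned goods → Regulatory Certificate required.
4. vehicles 26 ≤ 35; is a franchise of a national chain → Trade License not required.
5. does not provide lodging to guests; vehicles 26 ≤ 40 → Trade Permit not required.
6. vehicles 26 ≥ 3; is a franchise of a national chain → Commercial Certificate required.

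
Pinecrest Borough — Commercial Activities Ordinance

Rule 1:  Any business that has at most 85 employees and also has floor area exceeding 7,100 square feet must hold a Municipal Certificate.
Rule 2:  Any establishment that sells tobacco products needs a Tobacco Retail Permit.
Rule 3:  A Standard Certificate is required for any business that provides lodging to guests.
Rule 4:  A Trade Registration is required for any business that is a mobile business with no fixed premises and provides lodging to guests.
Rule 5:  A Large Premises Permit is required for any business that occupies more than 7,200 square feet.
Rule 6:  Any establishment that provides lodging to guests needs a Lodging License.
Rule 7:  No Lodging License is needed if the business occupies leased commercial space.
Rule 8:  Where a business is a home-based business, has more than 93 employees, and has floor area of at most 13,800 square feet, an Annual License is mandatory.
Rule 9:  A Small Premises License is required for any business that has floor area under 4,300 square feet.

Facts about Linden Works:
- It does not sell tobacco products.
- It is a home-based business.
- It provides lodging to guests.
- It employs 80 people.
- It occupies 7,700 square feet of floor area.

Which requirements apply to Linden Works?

Large Premises Permit, Lodging License, Municipal Certificate, Standard Certificate

Rule 1: employees 80 ≤ 85; floor area 7,700 square feet > 7,100 square feet → Municipal Certificate required.
Rule 2: does not sell tobacco products → Tobacco Retail Permit not required.
Rule 3: provides lodging to guests → Standard Certificate required.
Rule 4: is a home-based business (not: is a mobile business with no fixed premises); provides lodging to guests → Trade Registration not required.
Rule 5: floor area 7,700 square feet > 7,200 square feet → Large Premises Permit required.
Rule 6: provides lodging to guests → Lodging License required.
Rule 7: is a home-based business (not: occupies leased commercial space) → Lodging License exemption does not apply.
Rule 8: is a home-based business; employees 80 ≤ 93; floor area 7,700 square feet ≤ 13,800 square feet → Annual License not required.
Rule 9: floor area 7,700 square feet ≥ 4,300 square feet → Small Premises License not required.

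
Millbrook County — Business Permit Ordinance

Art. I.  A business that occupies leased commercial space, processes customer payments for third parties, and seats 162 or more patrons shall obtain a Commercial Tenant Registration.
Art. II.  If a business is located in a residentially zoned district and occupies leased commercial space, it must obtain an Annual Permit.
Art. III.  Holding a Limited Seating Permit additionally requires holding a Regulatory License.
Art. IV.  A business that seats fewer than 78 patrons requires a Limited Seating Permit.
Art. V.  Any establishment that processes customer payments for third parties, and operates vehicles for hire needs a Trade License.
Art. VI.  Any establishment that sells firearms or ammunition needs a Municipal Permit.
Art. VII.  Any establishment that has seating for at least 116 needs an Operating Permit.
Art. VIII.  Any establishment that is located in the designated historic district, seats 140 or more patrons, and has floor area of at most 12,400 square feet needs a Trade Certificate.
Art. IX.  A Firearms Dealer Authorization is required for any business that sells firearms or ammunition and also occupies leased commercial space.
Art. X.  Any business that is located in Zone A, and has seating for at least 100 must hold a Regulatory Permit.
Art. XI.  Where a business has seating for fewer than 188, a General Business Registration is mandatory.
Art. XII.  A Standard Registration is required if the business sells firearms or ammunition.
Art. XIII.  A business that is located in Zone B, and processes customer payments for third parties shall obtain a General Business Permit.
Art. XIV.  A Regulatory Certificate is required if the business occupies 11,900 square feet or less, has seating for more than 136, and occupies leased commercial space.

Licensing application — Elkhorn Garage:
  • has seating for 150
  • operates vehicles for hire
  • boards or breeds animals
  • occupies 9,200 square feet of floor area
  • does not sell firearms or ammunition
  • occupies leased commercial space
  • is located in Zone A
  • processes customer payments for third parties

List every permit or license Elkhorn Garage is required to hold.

General Business Registration, Operating Permit, Regulatory Certificate, Regulatory Permit, Trade License

Art. I. occupies leased commercial space; processes customer payments for third parties; seating 150 < 162 → Commercial Tenant Registration not required.
Art. II. is located in Zone A (not: is located in a residentially zoned district); occupies leased commercial space → Annual Permit not required.
Art. III. Limited Seating Permit is not required → no effect.
Art. IV. seating 150 ≥ 78 → Limited Seating Permit not required.
Art. V. processes customer payments for third parties; operates vehicles for hire → Trade License required.
Art. VI. does not sell firearms or ammunition → Municipal Permit not required.
Art. VII. seating 150 ≥ 116 → Operating Permit required.
Art. VIII. is located in Zone A (not: is located in the designated historic district); seating 150 ≥ 140; floor area 9,200 square feet ≤ 12,400 square feet → Trade Certificate not required.
Art. IX. does not sell firearms or ammunition; occupies leased commercial space → Firearms Dealer Authorization not required.
Art. X. is located in Zone A; seating 150 ≥ 100 → Regulatory Permit required.
Art. XI. seating 150 < 188 → General Business Registration required.
Art. XII. does not sell firearms or ammunition → Standard Registration not required.
Art. XIII. is located in Zone A (not: is located in Zone B); processes customer payments for third parties → General Business Permit not required.
Art. XIV. floor area 9,200 square feet ≤ 11,900 square feet; seating 150 > 136; occupies leased commercial space → Regulatory Certificate required.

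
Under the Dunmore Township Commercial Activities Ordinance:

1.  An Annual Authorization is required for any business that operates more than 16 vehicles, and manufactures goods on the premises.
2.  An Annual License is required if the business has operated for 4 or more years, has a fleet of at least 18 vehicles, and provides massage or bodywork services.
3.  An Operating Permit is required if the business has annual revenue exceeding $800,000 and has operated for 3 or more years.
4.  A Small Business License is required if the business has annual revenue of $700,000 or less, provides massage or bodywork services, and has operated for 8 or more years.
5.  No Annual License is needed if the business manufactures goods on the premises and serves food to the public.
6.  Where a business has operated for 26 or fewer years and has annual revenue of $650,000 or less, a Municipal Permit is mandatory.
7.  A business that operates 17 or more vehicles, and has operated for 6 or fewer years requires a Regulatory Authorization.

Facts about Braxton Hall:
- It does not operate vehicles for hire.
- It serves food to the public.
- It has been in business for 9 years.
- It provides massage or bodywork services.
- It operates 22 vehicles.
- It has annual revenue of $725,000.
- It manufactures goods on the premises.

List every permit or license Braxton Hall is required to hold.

1. vehicles 22 > 16; manufactures goods on the premises → Annual Authorization required.
2. years in business 9 ≥ 4; vehicles 22 ≥ 18; provides massage or bodywork services → Annual License required.
3. revenue $725,000 ≤ $800,000; years in business 9 ≥ 3 → Operating Permit not required.
4. revenue $725,000 > $700,000; provides massage or bodywork services; years in business 9 ≥ 8 → Small Business License not required.
5. manufactures goods on the premises; serves food to the public → exempt from Annual License.
6. years in business 9 ≤ 26; revenue $725,000 > $650,000 → Municipal Permit not required.
7. vehicles 22 ≥ 17; years in business 9 > 6 → Regulatory Authorization not required.

Annual Authorization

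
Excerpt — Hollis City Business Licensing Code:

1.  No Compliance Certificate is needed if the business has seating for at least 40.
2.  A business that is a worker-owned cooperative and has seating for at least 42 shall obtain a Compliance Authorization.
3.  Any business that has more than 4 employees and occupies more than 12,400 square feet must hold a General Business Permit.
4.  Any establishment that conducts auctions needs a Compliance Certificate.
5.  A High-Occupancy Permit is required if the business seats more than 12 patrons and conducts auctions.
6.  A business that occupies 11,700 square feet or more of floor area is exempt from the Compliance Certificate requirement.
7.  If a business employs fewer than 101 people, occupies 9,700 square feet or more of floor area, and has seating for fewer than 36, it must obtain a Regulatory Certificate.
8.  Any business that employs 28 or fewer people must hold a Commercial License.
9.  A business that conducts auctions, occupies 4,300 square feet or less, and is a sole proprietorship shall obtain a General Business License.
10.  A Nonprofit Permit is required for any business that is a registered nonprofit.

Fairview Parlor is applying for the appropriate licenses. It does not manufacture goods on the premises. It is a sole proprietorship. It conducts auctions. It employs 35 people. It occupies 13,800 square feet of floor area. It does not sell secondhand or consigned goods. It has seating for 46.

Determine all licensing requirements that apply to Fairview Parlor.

General Business Permit, High-Occupancy Permit

1. seating 46 ≥ 40 → exempt from Compliance Certificate.
2. is a sole proprietorship (not: is a worker-owned cooperative); seating 46 ≥ 42 → Compliance Authorization not required.
3. employees 35 > 4; floor area 13,800 square feet > 12,400 square feet → General Business Permit required.
4. conducts auctions → Compliance Certificate required.
5. seating 46 > 12; conducts auctions → High-Occupancy Permit required.
6. floor area 13,800 square feet ≥ 11,700 square feet → exempt from Compliance Certificate.
7. employees 35 < 101; floor area 13,800 square feet ≥ 9,700 square feet; seating 46 ≥ 36 → Regulatory Certificate not required.
8. employees 35 > 28 → Commercial License not required.
9. conducts auctions; floor area 13,800 square feet > 4,300 square feet; is a sole proprietorship → General Business License not required.
10. is a sole proprietorship (not: is a registered nonprofit) → Nonprofit Permit not required.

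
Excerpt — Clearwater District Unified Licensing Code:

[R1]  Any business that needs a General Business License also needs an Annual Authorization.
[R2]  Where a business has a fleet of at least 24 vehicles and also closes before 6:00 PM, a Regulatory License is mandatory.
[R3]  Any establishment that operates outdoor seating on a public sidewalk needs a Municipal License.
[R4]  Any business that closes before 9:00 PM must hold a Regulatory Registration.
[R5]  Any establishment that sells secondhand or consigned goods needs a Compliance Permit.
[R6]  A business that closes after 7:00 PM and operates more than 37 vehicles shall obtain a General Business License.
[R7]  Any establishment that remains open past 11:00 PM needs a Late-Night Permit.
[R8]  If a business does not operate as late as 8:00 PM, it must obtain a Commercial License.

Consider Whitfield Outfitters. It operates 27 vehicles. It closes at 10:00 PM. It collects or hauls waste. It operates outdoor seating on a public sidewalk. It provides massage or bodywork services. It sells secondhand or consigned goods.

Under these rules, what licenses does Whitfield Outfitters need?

[R1] General Business License is not required → no effect.
[R2] vehicles 27 ≥ 24; closes 10:00 PM, after 6:00 PM → Regulatory License not required.
[R3] operates outdoor seating on a public sidewalk → Municipal License required.
[R4] closes 10:00 PM, after 9:00 PM → Regulatory Registration not required.
[R5] sells secondhand or consigned goods → Compliance Permit required.
[R6] closes 10:00 PM, after 7:00 PM; vehicles 27 ≤ 37 → General Business License not required.
[R7] closes 10:00 PM, at/before 11:00 PM → Late-Night Permit not required.
[R8] closes 10:00 PM, after 8:00 PM → Commercial License not required.

Compliance Permit, Municipal License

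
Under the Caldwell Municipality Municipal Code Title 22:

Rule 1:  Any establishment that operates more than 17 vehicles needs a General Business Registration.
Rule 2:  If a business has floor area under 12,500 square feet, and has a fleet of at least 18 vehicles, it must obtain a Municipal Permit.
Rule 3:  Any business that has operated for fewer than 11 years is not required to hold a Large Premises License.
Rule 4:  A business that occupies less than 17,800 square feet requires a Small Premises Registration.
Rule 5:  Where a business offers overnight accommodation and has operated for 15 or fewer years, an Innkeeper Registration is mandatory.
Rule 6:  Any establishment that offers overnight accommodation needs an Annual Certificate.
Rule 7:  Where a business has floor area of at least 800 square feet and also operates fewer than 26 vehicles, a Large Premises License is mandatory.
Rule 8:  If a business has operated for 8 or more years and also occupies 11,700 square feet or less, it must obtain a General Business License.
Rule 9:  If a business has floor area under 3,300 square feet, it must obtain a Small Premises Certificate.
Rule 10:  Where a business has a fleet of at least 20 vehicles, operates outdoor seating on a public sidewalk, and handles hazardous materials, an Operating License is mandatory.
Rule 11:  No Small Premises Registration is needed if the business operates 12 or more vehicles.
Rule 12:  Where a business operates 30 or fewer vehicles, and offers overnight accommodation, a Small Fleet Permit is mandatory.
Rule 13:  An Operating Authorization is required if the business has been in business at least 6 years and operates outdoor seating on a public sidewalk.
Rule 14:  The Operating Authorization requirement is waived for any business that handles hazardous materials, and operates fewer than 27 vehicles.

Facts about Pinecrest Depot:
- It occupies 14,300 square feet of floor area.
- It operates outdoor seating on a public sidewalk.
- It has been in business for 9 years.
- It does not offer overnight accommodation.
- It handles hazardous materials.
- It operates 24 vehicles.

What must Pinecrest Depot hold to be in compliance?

Rule 1: vehicles 24 > 17 → General Business Registration required.
Rule 2: floor area 14,300 square feet ≥ 12,500 square feet; vehicles 24 ≥ 18 → Municipal Permit not required.
Rule 3: years in business 9 < 11 → exempt from Large Premises License.
Rule 4: floor area 14,300 square feet < 17,800 square feet → Small Premises Registration required.
Rule 5: does not offer overnight accommodation; years in business 9 ≤ 15 → Innkeeper Registration not required.
Rule 6: does not offer overnight accommodation → Annual Certificate not required.
Rule 7: floor area 14,300 square feet ≥ 800 square feet; vehicles 24 < 26 → Large Premises License required.
Rule 8: years in business 9 ≥ 8; floor area 14,300 square feet > 11,700 square feet → General Business License not required.
Rule 9: floor area 14,300 square feet ≥ 3,300 square feet → Small Premises Certificate not required.
Rule 10: vehicles 24 ≥ 20; operates outdoor seating on a public sidewalk; handles hazardous materials → Operating License required.
Rule 11: vehicles 24 ≥ 12 → exempt from Small Premises Registration.
Rule 12: vehicles 24 ≤ 30; does not offer overnight accommodation → Small Fleet Permit not required.
Rule 13: years in business 9 ≥ 6; operates outdoor seating on a public sidewalk → Operating Authorization required.
Rule 14: handles hazardous materials; vehicles 24 < 27 → exempt from Operating Authorization.

General Business Registration, Operating License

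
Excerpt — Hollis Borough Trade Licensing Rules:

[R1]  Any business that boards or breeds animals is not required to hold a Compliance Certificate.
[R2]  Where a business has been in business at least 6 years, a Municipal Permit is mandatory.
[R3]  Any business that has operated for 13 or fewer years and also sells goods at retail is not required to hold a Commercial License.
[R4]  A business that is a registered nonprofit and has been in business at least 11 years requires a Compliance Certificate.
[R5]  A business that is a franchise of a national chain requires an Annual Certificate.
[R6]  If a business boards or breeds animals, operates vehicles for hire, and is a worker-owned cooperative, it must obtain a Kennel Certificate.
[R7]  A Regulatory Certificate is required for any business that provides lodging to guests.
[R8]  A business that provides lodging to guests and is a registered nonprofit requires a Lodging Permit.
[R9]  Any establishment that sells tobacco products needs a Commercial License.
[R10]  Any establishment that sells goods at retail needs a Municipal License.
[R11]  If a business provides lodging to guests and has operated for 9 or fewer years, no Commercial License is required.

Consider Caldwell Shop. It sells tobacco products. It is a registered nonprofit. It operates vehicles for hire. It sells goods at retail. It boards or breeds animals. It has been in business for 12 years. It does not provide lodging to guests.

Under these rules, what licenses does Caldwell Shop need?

[R1] boards or breeds animals → exempt from Compliance Certificate.
[R2] years in business 12 ≥ 6 → Municipal Permit required.
[R3] years in business 12 ≤ 13; sells goods at retail → exempt from Commercial License.
[R4] is a registered nonprofit; years in business 12 ≥ 11 → Compliance Certificate required.
[R5] is a registered nonprofit (not: is a franchise of a national chain) → Annual Certificate not required.
[R6] boards or breeds animals; operates vehicles for hire; is a registered nonprofit (not: is a worker-owned cooperative) → Kennel Certificate not required.
[R7] does not provide lodging to guests → Regulatory Certificate not required.
[R8] does not provide lodging to guests; is a registered nonprofit → Lodging Permit not required.
[R9] sells tobacco products → Commercial License required.
[R10] sells goods at retail → Municipal License required.
[R11] does not provide lodging to guests; years in business 12 > 9 → Commercial License exemption does not apply.

Municipal License, Municipal Permit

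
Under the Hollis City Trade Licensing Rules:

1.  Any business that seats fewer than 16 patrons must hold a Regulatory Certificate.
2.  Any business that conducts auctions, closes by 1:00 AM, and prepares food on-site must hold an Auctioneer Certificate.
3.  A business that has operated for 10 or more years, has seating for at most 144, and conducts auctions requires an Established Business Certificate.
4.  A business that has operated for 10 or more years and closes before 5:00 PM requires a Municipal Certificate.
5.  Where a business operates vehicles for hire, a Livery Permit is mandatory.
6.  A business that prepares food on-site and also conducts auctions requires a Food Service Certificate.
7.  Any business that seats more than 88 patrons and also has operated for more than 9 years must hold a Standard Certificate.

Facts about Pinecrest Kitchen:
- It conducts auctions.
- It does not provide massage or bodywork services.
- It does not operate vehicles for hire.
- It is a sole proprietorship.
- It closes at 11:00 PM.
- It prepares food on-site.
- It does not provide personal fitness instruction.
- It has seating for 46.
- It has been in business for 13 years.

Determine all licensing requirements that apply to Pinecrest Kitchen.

1. seating 46 ≥ 16 → Regulatory Certificate not required.
2. conducts auctions; closes 11:00 PM, at/before 1:00 AM; prepares food on-site → Auctioneer Certificate required.
3. years in business 13 ≥ 10; seating 46 ≤ 144; conducts auctions → Established Business Certificate required.
4. years in business 13 ≥ 10; closes 11:00 PM, after 5:00 PM → Municipal Certificate not required.
5. does not operate vehicles for hire → Livery Permit not required.
6. prepares food on-site; conducts auctions → Food Service Certificate required.
7. seating 46 ≤ 88; years in business 13 > 9 → Standard Certificate not required.

Auctioneer Certificate, Established Business Certificate, Food Service Certificate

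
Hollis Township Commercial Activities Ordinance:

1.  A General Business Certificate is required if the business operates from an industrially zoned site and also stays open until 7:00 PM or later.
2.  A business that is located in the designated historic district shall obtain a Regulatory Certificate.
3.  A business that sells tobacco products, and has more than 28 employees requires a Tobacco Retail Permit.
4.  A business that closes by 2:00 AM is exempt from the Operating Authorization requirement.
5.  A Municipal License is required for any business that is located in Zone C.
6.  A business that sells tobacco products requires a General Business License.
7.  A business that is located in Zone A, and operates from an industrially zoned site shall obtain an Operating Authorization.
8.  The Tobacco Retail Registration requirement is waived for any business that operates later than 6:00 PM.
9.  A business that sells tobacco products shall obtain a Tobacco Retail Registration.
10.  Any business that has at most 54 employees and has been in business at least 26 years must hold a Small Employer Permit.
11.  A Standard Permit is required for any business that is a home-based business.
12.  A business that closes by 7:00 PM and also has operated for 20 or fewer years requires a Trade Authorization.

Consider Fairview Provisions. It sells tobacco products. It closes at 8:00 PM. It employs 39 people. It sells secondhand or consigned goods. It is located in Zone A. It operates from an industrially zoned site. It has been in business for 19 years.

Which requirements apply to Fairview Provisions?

General Business Certificate, General Business License, Tobacco Retail Permit

1. operates from an industrially zoned site; closes 8:00 PM, after 7:00 PM → General Business Certificate required.
2. is located in Zone A (not: is located in the designated historic district) → Regulatory Certificate not required.
3. sells tobacco products; employees 39 > 28 → Tobacco Retail Permit required.
4. closes 8:00 PM, at/before 2:00 AM → exempt from Operating Authorization.
5. is located in Zone A (not: is located in Zone C) → Municipal License not required.
6. sells tobacco products → General Business License required.
7. is located in Zone A; operates from an industrially zoned site → Operating Authorization required.
8. closes 8:00 PM, after 6:00 PM → exempt from Tobacco Retail Registration.
9. sells tobacco products → Tobacco Retail Registration required.
10. employees 39 ≤ 54; years in business 19 < 26 → Small Employer Permit not required.
11. operates from an industrially zoned site (not: is a home-based business) → Standard Permit not required.
12. closes 8:00 PM, after 7:00 PM; years in business 19 ≤ 20 → Trade Authorization not required.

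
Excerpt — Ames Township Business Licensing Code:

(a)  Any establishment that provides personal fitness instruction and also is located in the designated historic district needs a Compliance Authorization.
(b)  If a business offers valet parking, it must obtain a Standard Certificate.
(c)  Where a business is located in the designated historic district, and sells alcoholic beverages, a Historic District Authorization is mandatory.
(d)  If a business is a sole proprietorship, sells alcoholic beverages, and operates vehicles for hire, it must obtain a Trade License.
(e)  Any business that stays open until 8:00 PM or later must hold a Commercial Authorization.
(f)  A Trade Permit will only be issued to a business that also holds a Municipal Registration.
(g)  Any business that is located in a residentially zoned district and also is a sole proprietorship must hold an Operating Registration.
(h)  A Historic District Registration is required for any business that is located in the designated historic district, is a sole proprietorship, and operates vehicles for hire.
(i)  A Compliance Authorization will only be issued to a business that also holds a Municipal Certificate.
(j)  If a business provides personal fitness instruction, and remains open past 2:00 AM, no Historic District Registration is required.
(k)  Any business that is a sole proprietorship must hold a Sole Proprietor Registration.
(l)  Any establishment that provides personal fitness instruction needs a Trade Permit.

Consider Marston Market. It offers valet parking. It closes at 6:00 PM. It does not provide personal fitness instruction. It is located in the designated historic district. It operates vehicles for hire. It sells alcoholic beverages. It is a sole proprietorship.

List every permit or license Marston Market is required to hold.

Historic District Authorization, Historic District Registration, Sole Proprietor Registration, Standard Certificate, Trade License

(a) does not provide personal fitness instruction; is located in the designated historic district → Compliance Authorization not required.
(b) offers valet parking → Standard Certificate required.
(c) is located in the designated historic district; sells alcoholic beverages → Historic District Authorization required.
(d) is a sole proprietorship; sells alcoholic beverages; operates vehicles for hire → Trade License required.
(e) closes 6:00 PM, at/before 8:00 PM → Commercial Authorization not required.
(f) Trade Permit is not required → no effect.
(g) is located in the designated historic district (not: is located in a residentially zoned district); is a sole proprietorship → Operating Registration not required.
(h) is located in the designated historic district; is a sole proprietorship; operates vehicles for hire → Historic District Registration required.
(i) Compliance Authorization is not required → no effect.
(j) does not provide personal fitness instruction; closes 6:00 PM, at/before 2:00 AM → Historic District Registration exemption does not apply.
(k) is a sole proprietorship → Sole Proprietor Registration required.
(l) does not provide personal fitness instruction → Trade Permit not required.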